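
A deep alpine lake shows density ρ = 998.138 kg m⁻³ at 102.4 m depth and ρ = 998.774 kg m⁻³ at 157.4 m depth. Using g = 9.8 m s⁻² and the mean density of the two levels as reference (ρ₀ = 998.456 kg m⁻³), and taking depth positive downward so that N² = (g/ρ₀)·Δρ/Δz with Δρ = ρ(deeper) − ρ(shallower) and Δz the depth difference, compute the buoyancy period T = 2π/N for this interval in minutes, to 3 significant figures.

9.83 min

Δρ = 998.774 − 998.138 = 0.636 kg m⁻³ over Δz = 157.4 − 102.4 = 55 m.
N² = (9.8/998.456) × (0.636/55) = 1.1350 × 10⁻⁴ s⁻².
N = √(1.1350 × 10⁻⁴) = 0.010654 rad s⁻¹, so T = 2π/N = 589.75 s = 9.8292 min ≈ 9.83 min.
A positive N² confirms static stability across the interval.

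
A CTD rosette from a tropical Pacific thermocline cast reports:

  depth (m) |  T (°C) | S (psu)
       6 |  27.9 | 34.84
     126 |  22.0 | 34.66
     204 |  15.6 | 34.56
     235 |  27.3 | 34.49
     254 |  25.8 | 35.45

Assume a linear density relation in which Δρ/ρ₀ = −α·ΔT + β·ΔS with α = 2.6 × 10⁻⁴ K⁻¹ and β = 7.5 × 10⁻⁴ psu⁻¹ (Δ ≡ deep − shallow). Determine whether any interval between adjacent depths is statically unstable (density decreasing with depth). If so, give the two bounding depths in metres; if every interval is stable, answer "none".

Evaluate Δρ/ρ₀ = −αΔT + βΔS across each adjacent pair:
  6–126 m: −αΔT+βΔS = −(2.6 × 10⁻⁴)(-5.9)+(7.5 × 10⁻⁴)(-0.18) = 1.4 × 10⁻³ → stable
  126–204 m: −αΔT+βΔS = −(2.6 × 10⁻⁴)(-6.4)+(7.5 × 10⁻⁴)(-0.10) = 1.6 × 10⁻³ → stable
  204–235 m: −αΔT+βΔS = −(2.6 × 10⁻⁴)(+11.7)+(7.5 × 10⁻⁴)(-0.07) = -3.1 × 10⁻³ → UNSTABLE
  235–254 m: −αΔT+βΔS = −(2.6 × 10⁻⁴)(-1.5)+(7.5 × 10⁻⁴)(+0.96) = 1.1 × 10⁻³ → stable
The 204–235 m interval has Δρ < 0: lighter water underlies denser water.

204–235 m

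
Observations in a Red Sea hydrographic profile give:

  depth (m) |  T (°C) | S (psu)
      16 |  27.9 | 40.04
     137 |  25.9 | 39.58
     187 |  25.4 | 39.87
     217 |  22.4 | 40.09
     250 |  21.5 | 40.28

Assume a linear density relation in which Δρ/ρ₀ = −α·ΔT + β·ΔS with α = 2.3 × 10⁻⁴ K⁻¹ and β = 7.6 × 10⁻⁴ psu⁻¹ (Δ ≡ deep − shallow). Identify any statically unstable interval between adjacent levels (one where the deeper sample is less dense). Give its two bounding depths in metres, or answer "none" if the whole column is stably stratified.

Evaluate Δρ/ρ₀ = −αΔT + βΔS across each adjacent pair:
  16–137 m: −αΔT+βΔS = −(2.3 × 10⁻⁴)(-2.0)+(7.6 × 10⁻⁴)(-0.46) = 1.1 × 10⁻⁴ → stable
  137–187 m: −αΔT+βΔS = −(2.3 × 10⁻⁴)(-0.5)+(7.6 × 10⁻⁴)(+0.29) = 3.4 × 10⁻⁴ → stable
  187–217 m: −αΔT+βΔS = −(2.3 × 10⁻⁴)(-3.0)+(7.6 × 10⁻⁴)(+0.22) = 8.6 × 10⁻⁴ → stable
  217–250 m: −αΔT+βΔS = −(2.3 × 10⁻⁴)(-0.9)+(7.6 × 10⁻⁴)(+0.19) = 3.5 × 10⁻⁴ → stable
Every interval has Δρ > 0: the column is stably stratified throughout.

none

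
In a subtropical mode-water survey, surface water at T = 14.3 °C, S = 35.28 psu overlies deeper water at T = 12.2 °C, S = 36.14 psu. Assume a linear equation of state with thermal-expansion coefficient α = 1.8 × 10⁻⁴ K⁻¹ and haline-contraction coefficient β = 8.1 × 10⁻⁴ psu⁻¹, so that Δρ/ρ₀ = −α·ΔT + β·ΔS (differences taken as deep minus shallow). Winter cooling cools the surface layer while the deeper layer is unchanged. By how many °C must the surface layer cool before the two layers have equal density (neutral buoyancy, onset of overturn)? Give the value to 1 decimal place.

Neutral buoyancy requires Δρ = 0, i.e. −α(T_deep − T_surf′) + β(S_deep − S_surf) = 0.
T_surf′ = T_deep − (β/α)·ΔS = 12.2 − (8.1 × 10⁻⁴/1.8 × 10⁻⁴)·(+0.86) = 8.330 °C.
Cooling required: 14.3 − (8.330) = 5.970 °C.

6.0 °C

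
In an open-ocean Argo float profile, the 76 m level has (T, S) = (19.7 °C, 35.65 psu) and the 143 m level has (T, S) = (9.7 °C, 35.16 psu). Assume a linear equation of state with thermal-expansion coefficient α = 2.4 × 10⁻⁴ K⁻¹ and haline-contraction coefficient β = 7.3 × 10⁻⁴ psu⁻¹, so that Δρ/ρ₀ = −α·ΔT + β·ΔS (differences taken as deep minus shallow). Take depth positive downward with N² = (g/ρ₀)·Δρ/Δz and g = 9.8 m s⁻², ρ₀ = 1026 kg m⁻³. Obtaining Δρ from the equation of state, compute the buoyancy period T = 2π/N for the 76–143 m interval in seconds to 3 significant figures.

ΔT = -10.0 K, ΔS = -0.49 psu (deep − shallow).
Δρ/ρ₀ = −αΔT + βΔS = 2.40 × 10⁻³ − 3.577 × 10⁻⁴ = 2.0423 × 10⁻³, so Δρ ≈ 2.095 kg m⁻³.
N² = (g/ρ₀)·Δρ/Δz = g·(Δρ/ρ₀)/Δz = 9.8 × 2.0423 × 10⁻³ / 67 = 2.9872 × 10⁻⁴ s⁻².
N = √(2.9872 × 10⁻⁴) = 0.017284 rad s⁻¹ → T = 2π/N = 363.53 s ≈ 364 s.

364 s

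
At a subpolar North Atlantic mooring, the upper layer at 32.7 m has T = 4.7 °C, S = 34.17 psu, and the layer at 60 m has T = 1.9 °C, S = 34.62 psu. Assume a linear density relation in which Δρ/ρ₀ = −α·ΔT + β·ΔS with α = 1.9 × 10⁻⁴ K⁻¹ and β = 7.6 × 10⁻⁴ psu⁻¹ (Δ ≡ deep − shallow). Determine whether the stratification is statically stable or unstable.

stable

ΔT = 1.9 − 4.7 = -2.8 K and ΔS = 34.62 − 34.17 = +0.45 psu (deep − shallow).
−αΔT = 5.32 × 10⁻⁴; βΔS = 3.42 × 10⁻⁴; sum Δρ/ρ₀ = 8.74 × 10⁻⁴.
Δρ/ρ₀ > 0, so Δρ > 0: deeper water is denser → statically stable.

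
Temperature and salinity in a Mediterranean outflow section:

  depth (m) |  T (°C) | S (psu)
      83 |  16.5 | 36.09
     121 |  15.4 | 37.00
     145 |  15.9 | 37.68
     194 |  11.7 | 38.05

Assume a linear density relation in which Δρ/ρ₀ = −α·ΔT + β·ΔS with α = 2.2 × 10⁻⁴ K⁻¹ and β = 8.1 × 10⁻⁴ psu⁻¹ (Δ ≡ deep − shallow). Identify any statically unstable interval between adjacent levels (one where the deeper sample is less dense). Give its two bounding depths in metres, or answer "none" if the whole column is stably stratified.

none

Evaluate Δρ/ρ₀ = −αΔT + βΔS across each adjacent pair:
  83–121 m: −αΔT+βΔS = −(2.2 × 10⁻⁴)(-1.1)+(8.1 × 10⁻⁴)(+0.91) = 9.8 × 10⁻⁴ → stable
  121–145 m: −αΔT+βΔS = −(2.2 × 10⁻⁴)(+0.5)+(8.1 × 10⁻⁴)(+0.68) = 4.4 × 10⁻⁴ → stable
  145–194 m: −αΔT+βΔS = −(2.2 × 10⁻⁴)(-4.2)+(8.1 × 10⁻⁴)(+0.37) = 1.2 × 10⁻³ → stable
Every interval has Δρ > 0: the column is stably stratified throughout.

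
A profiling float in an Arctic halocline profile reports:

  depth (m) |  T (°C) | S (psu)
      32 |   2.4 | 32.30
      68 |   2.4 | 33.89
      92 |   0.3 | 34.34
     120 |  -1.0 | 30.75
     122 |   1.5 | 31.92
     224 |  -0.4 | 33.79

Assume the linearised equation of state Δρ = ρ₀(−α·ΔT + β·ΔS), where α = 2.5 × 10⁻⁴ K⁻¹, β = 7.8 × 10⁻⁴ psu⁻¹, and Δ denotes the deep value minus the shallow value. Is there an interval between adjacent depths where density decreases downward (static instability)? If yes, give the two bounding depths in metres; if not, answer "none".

Evaluate Δρ/ρ₀ = −αΔT + βΔS across each adjacent pair:
  32–68 m: −αΔT+βΔS = −(2.5 × 10⁻⁴)(+0.0)+(7.8 × 10⁻⁴)(+1.59) = 1.2 × 10⁻³ → stable
  68–92 m: −αΔT+βΔS = −(2.5 × 10⁻⁴)(-2.1)+(7.8 × 10⁻⁴)(+0.45) = 8.8 × 10⁻⁴ → stable
  92–120 m: −αΔT+βΔS = −(2.5 × 10⁻⁴)(-1.3)+(7.8 × 10⁻⁴)(-3.59) = -2.5 × 10⁻³ → UNSTABLE
  120–122 m: −αΔT+βΔS = −(2.5 × 10⁻⁴)(+2.5)+(7.8 × 10⁻⁴)(+1.17) = 2.9 × 10⁻⁴ → stable
  122–224 m: −αΔT+βΔS = −(2.5 × 10⁻⁴)(-1.9)+(7.8 × 10⁻⁴)(+1.87) = 1.9 × 10⁻³ → stable
The 92–120 m interval has Δρ < 0: lighter water underlies denser water.

92–120 m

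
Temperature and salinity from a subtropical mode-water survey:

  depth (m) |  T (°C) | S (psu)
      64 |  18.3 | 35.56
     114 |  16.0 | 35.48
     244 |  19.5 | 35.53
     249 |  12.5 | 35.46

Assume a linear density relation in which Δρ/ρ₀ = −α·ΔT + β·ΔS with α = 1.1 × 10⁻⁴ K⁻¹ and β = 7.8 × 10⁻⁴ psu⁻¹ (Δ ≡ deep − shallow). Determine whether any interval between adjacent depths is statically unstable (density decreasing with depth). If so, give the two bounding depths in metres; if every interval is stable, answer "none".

Evaluate Δρ/ρ₀ = −αΔT + βΔS across each adjacent pair:
  64–114 m: −αΔT+βΔS = −(1.1 × 10⁻⁴)(-2.3)+(7.8 × 10⁻⁴)(-0.08) = 1.9 × 10⁻⁴ → stable
  114–244 m: −αΔT+βΔS = −(1.1 × 10⁻⁴)(+3.5)+(7.8 × 10⁻⁴)(+0.05) = -3.5 × 10⁻⁴ → UNSTABLE
  244–249 m: −αΔT+βΔS = −(1.1 × 10⁻⁴)(-7.0)+(7.8 × 10⁻⁴)(-0.07) = 7.2 × 10⁻⁴ → stable
The 114–244 m interval has Δρ < 0: lighter water underlies denser water.

114–244 m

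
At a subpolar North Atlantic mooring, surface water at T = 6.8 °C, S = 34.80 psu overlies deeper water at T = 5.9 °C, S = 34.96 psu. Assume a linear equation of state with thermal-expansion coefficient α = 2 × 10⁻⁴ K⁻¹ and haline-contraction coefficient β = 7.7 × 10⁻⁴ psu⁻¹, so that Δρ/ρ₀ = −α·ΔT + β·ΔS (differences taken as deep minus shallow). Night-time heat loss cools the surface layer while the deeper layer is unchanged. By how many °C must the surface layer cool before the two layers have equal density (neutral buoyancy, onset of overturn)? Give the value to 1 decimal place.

1.5 °C

Neutral buoyancy requires Δρ = 0, i.e. −α(T_deep − T_surf′) + β(S_deep − S_surf) = 0.
T_surf′ = T_deep − (β/α)·ΔS = 5.9 − (7.7 × 10⁻⁴/2 × 10⁻⁴)·(+0.16) = 5.284 °C.
Cooling required: 6.8 − (5.284) = 1.516 °C.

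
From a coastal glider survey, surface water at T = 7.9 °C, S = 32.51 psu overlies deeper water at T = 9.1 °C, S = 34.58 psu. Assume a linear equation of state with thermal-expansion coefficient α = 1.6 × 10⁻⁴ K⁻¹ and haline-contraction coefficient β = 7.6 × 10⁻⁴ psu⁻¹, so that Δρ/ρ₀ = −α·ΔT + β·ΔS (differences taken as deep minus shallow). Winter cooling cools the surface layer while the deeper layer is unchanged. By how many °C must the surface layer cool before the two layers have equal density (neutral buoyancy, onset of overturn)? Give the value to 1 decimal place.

8.6 °C

Neutral buoyancy requires Δρ = 0, i.e. −α(T_deep − T_surf′) + β(S_deep − S_surf) = 0.
T_surf′ = T_deep − (β/α)·ΔS = 9.1 − (7.6 × 10⁻⁴/1.6 × 10⁻⁴)·(+2.07) = -0.732 °C.
Cooling required: 7.9 − (-0.732) = 8.632 °C.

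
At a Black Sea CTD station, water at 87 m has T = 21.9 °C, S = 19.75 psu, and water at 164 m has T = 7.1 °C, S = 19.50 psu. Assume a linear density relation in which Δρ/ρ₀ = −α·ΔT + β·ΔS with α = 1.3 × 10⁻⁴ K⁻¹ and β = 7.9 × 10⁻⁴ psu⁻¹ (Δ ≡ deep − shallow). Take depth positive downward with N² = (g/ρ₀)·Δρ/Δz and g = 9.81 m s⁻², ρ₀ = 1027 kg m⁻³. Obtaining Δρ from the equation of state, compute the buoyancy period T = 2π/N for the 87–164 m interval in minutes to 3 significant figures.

7.06 min

ΔT = -14.8 K, ΔS = -0.25 psu (deep − shallow).
Δρ/ρ₀ = −αΔT + βΔS = 1.924 × 10⁻³ − 1.975 × 10⁻⁴ = 1.7265 × 10⁻³, so Δρ ≈ 1.773 kg m⁻³.
N² = (g/ρ₀)·Δρ/Δz = g·(Δρ/ρ₀)/Δz = 9.81 × 1.7265 × 10⁻³ / 77 = 2.1996 × 10⁻⁴ s⁻².
N = √(2.1996 × 10⁻⁴) = 0.014831 rad s⁻¹ → T = 2π/N = 423.65 s = 7.0608 min ≈ 7.06 min.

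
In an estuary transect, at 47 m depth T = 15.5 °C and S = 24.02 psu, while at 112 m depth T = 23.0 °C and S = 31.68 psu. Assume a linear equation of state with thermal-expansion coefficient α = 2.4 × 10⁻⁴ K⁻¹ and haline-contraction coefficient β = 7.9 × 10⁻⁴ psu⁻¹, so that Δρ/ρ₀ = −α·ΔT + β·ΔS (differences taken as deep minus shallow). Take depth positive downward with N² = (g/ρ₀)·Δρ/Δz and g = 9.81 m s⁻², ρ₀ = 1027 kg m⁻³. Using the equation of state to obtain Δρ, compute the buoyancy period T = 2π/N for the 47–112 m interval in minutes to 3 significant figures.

ΔT = +7.5 K, ΔS = +7.66 psu (deep − shallow).
Δρ/ρ₀ = −αΔT + βΔS = -1.80 × 10⁻³ + 6.0514 × 10⁻³ = 4.2514 × 10⁻³, so Δρ ≈ 4.366 kg m⁻³.
N² = (g/ρ₀)·Δρ/Δz = g·(Δρ/ρ₀)/Δz = 9.81 × 4.2514 × 10⁻³ / 65 = 6.4163 × 10⁻⁴ s⁻².
N = √(6.4163 × 10⁻⁴) = 0.025330 rad s⁻¹ → T = 2π/N = 248.05 s = 4.1342 min ≈ 4.13 min.

4.13 min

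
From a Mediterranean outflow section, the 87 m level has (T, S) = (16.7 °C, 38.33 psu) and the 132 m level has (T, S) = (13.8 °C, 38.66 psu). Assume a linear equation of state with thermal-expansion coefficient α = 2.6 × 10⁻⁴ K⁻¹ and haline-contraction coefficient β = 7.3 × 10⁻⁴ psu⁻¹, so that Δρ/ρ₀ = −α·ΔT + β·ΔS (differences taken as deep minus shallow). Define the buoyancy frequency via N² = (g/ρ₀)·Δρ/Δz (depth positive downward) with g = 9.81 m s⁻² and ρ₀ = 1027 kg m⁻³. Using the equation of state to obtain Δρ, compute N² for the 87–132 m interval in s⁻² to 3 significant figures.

2.17 × 10⁻⁴ s⁻²

ΔT = -2.9 K, ΔS = +0.33 psu (deep − shallow).
Δρ/ρ₀ = −αΔT + βΔS = 7.54 × 10⁻⁴ + 2.409 × 10⁻⁴ = 9.949 × 10⁻⁴, so Δρ ≈ 1.022 kg m⁻³.
N² = (g/ρ₀)·Δρ/Δz = g·(Δρ/ρ₀)/Δz = 9.81 × 9.949 × 10⁻⁴ / 45 = 2.1689 × 10⁻⁴ s⁻² ≈ 2.17 × 10⁻⁴ s⁻².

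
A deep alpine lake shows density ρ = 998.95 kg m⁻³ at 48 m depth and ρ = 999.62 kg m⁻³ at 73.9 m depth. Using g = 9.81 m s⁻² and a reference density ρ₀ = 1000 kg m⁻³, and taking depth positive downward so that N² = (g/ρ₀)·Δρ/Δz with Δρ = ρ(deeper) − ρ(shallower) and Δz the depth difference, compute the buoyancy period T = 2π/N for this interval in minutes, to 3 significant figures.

6.57 min

Δρ = 999.62 − 998.95 = 0.67 kg m⁻³ over Δz = 73.9 − 48 = 25.9 m.
N² = (9.81/1000) × (0.67/25.9) = 2.5377 × 10⁻⁴ s⁻².
N = √(2.5377 × 10⁻⁴) = 0.015930 rad s⁻¹, so T = 2π/N = 394.42 s = 6.5737 min ≈ 6.57 min.
N² > 0, so the interval is statically stable.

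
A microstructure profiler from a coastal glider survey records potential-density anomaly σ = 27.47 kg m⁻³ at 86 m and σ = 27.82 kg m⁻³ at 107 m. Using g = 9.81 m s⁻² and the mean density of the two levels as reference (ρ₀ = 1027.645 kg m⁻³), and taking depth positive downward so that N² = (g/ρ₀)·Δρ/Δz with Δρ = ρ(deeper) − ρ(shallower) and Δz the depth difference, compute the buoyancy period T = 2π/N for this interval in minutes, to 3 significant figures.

8.30 min

Δρ = 1027.82 − 1027.47 = 0.35 kg m⁻³ over Δz = 107 − 86 = 21 m.
N² = (9.81/1027.645) × (0.35/21) = 1.5910 × 10⁻⁴ s⁻².
N = √(1.5910 × 10⁻⁴) = 0.012613 rad s⁻¹, so T = 2π/N = 498.15 s = 8.3025 min ≈ 8.30 min.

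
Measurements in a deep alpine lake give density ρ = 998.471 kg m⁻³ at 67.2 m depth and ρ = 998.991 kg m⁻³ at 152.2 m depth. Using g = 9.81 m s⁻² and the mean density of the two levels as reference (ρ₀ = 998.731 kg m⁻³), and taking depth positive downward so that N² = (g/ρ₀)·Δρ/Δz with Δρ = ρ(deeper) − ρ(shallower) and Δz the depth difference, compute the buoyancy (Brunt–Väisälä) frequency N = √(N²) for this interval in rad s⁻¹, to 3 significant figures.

7.75 × 10⁻³ rad s⁻¹

Δρ = 998.991 − 998.471 = 0.520 kg m⁻³ over Δz = 152.2 − 67.2 = 85 m.
N² = (9.81/998.731) × (0.520/85) = 6.0090 × 10⁻⁵ s⁻².
N = √(6.0090 × 10⁻⁵) = 7.7518 × 10⁻³ rad s⁻¹ ≈ 7.75 × 10⁻³ rad s⁻¹.
N² > 0, so the interval is statically stable.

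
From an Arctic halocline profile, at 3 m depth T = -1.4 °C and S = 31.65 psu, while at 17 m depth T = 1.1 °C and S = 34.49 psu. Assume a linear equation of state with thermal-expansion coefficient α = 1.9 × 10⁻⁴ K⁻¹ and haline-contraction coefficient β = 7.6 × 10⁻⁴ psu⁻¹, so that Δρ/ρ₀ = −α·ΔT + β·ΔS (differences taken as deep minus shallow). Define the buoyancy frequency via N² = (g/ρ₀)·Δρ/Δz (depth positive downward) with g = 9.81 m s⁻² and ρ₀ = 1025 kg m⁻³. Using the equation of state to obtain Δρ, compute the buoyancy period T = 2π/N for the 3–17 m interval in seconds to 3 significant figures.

ΔT = +2.5 K, ΔS = +2.84 psu (deep − shallow).
Δρ/ρ₀ = −αΔT + βΔS = -4.75 × 10⁻⁴ + 2.1584 × 10⁻³ = 1.6834 × 10⁻³, so Δρ ≈ 1.725 kg m⁻³.
N² = (g/ρ₀)·Δρ/Δz = g·(Δρ/ρ₀)/Δz = 9.81 × 1.6834 × 10⁻³ / 14 = 1.1796 × 10⁻³ s⁻².
N = √(1.1796 × 10⁻³) = 0.034345 rad s⁻¹ → T = 2π/N = 182.94 s ≈ 183 s.

183 s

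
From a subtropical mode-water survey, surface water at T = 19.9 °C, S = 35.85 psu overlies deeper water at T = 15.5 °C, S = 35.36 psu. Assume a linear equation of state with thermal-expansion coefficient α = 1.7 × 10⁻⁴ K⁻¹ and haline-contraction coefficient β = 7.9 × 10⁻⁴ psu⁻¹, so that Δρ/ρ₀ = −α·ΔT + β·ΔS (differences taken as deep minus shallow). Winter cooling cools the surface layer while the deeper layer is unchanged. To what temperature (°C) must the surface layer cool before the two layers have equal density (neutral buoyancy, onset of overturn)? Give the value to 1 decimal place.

Neutral buoyancy requires Δρ = 0, i.e. −α(T_deep − T_surf′) + β(S_deep − S_surf) = 0.
T_surf′ = T_deep − (β/α)·ΔS = 15.5 − (7.9 × 10⁻⁴/1.7 × 10⁻⁴)·(-0.49) = 17.777 °C.
Cooling required: 19.9 − (17.777) = 2.123 °C.

17.8 °C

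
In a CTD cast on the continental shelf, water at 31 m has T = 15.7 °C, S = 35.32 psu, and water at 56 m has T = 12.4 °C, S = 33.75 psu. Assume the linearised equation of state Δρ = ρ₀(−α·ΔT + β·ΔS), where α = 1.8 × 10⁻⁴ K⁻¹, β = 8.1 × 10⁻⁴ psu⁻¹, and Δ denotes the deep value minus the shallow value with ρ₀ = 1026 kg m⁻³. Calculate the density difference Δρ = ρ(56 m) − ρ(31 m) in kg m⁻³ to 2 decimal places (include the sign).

ΔT = -3.3 K, ΔS = -1.57 psu (deep − shallow).
Δρ/ρ₀ = −(1.8 × 10⁻⁴)(-3.3) + (8.1 × 10⁻⁴)(-1.57) = -6.777 × 10⁻⁴.
Δρ = 1026 × (-6.777 × 10⁻⁴) = -0.70 kg m⁻³.
Negative Δρ: lighter below, statically unstable.

-0.70 kg m⁻³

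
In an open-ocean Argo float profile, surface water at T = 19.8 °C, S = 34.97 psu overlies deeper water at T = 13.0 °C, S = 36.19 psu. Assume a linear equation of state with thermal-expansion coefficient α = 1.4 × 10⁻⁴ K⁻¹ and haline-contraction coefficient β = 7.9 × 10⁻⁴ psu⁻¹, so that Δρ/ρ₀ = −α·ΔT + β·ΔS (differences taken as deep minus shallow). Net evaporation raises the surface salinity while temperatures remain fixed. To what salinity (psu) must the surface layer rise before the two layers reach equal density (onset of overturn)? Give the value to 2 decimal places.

Neutral buoyancy requires −α(T_deep − T_surf) + β(S_deep − S_surf′) = 0.
S_surf′ = S_deep − (α/β)·ΔT = 36.19 − (1.4 × 10⁻⁴/7.9 × 10⁻⁴)·(-6.8) = 37.3951 psu.
Increase required: 37.3951 − 34.97 = 2.4251 psu.

37.40 psu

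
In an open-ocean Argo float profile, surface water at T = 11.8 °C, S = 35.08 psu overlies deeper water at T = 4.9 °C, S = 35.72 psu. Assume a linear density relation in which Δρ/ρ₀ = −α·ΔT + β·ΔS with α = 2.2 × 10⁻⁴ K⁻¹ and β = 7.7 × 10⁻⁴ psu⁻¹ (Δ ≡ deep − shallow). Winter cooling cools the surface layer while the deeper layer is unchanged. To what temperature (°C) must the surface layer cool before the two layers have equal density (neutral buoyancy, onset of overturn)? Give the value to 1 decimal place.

2.7 °C

Neutral buoyancy requires Δρ = 0, i.e. −α(T_deep − T_surf′) + β(S_deep − S_surf) = 0.
T_surf′ = T_deep − (β/α)·ΔS = 4.9 − (7.7 × 10⁻⁴/2.2 × 10⁻⁴)·(+0.64) = 2.660 °C.
Cooling required: 11.8 − (2.660) = 9.140 °C.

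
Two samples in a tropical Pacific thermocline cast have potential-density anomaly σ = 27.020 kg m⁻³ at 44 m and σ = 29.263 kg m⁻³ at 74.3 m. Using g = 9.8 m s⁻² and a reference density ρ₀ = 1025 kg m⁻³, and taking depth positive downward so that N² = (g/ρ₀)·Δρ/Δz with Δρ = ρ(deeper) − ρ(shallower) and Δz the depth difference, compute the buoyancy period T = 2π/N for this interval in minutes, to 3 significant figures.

3.94 min

Δρ = 1029.263 − 1027.020 = 2.243 kg m⁻³ over Δz = 74.3 − 44 = 30.3 m.
N² = (9.8/1025) × (2.243/30.3) = 7.0776 × 10⁻⁴ s⁻².
N = √(7.0776 × 10⁻⁴) = 0.026604 rad s⁻¹, so T = 2π/N = 236.17 s = 3.9362 min ≈ 3.94 min.
Since Δρ > 0 the layer is stably stratified.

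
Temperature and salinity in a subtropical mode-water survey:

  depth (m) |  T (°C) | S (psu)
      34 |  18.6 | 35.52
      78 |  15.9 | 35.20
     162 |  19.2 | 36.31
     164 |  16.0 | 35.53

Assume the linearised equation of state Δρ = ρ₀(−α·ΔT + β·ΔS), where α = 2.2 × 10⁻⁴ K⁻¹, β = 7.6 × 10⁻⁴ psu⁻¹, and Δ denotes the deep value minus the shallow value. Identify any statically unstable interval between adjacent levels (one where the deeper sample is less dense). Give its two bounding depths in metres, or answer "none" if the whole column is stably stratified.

Evaluate Δρ/ρ₀ = −αΔT + βΔS across each adjacent pair:
  34–78 m: −αΔT+βΔS = −(2.2 × 10⁻⁴)(-2.7)+(7.6 × 10⁻⁴)(-0.32) = 3.5 × 10⁻⁴ → stable
  78–162 m: −αΔT+βΔS = −(2.2 × 10⁻⁴)(+3.3)+(7.6 × 10⁻⁴)(+1.11) = 1.2 × 10⁻⁴ → stable
  162–164 m: −αΔT+βΔS = −(2.2 × 10⁻⁴)(-3.2)+(7.6 × 10⁻⁴)(-0.78) = 1.1 × 10⁻⁴ → stable
Every interval has Δρ > 0: the column is stably stratified throughout.

none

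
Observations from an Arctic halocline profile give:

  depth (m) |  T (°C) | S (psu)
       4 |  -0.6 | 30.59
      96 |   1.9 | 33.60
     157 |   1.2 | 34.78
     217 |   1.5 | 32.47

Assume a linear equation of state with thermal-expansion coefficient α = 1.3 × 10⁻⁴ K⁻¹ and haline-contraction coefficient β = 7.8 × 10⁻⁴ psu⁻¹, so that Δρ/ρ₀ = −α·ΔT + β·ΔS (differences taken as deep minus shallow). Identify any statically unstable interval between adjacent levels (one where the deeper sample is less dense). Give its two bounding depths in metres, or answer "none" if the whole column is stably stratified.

157–217 m

Evaluate Δρ/ρ₀ = −αΔT + βΔS across each adjacent pair:
  4–96 m: −αΔT+βΔS = −(1.3 × 10⁻⁴)(+2.5)+(7.8 × 10⁻⁴)(+3.01) = 2.0 × 10⁻³ → stable
  96–157 m: −αΔT+βΔS = −(1.3 × 10⁻⁴)(-0.7)+(7.8 × 10⁻⁴)(+1.18) = 1.0 × 10⁻³ → stable
  157–217 m: −αΔT+βΔS = −(1.3 × 10⁻⁴)(+0.3)+(7.8 × 10⁻⁴)(-2.31) = -1.8 × 10⁻³ → UNSTABLE
The 157–217 m interval has Δρ < 0: lighter water underlies denser water.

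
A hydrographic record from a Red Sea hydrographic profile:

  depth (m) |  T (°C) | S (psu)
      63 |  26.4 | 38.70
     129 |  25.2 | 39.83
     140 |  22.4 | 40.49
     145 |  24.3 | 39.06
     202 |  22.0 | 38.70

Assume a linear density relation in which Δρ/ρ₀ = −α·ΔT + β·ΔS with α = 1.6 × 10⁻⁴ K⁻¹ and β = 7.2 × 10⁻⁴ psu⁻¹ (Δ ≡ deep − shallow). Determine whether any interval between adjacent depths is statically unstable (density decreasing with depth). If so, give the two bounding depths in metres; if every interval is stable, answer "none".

Evaluate Δρ/ρ₀ = −αΔT + βΔS across each adjacent pair:
  63–129 m: −αΔT+βΔS = −(1.6 × 10⁻⁴)(-1.2)+(7.2 × 10⁻⁴)(+1.13) = 1.0 × 10⁻³ → stable
  129–140 m: −αΔT+βΔS = −(1.6 × 10⁻⁴)(-2.8)+(7.2 × 10⁻⁴)(+0.66) = 9.2 × 10⁻⁴ → stable
  140–145 m: −αΔT+βΔS = −(1.6 × 10⁻⁴)(+1.9)+(7.2 × 10⁻⁴)(-1.43) = -1.3 × 10⁻³ → UNSTABLE
  145–202 m: −αΔT+βΔS = −(1.6 × 10⁻⁴)(-2.3)+(7.2 × 10⁻⁴)(-0.36) = 1.1 × 10⁻⁴ → stable
The 140–145 m interval has Δρ < 0: lighter water underlies denser water.

140–145 m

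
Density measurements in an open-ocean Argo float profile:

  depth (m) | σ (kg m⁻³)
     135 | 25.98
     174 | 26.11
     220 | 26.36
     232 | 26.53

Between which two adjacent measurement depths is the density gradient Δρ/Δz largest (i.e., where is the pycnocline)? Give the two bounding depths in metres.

220–232 m

Compute the density gradient over each adjacent pair:
  135–174 m: Δρ/Δz = 0.13/39 = 3.3 × 10⁻³ kg m⁻⁴
  174–220 m: Δρ/Δz = 0.25/46 = 5.4 × 10⁻³ kg m⁻⁴
  220–232 m: Δρ/Δz = 0.17/12 = 0.014 kg m⁻⁴
The largest gradient is in the 220–232 m interval — the pycnocline.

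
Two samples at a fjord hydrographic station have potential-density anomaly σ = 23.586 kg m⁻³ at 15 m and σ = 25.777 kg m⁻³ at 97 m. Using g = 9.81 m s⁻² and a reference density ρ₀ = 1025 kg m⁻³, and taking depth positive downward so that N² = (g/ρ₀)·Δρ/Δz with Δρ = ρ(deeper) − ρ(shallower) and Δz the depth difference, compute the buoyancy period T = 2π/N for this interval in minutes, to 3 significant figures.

6.55 min

Δρ = 1025.777 − 1023.586 = 2.191 kg m⁻³ over Δz = 97 − 15 = 82 m.
N² = (9.81/1025) × (2.191/82) = 2.5573 × 10⁻⁴ s⁻².
N = √(2.5573 × 10⁻⁴) = 0.015992 rad s⁻¹, so T = 2π/N = 392.90 s = 6.5483 min ≈ 6.55 min.
A positive N² confirms static stability across the interval.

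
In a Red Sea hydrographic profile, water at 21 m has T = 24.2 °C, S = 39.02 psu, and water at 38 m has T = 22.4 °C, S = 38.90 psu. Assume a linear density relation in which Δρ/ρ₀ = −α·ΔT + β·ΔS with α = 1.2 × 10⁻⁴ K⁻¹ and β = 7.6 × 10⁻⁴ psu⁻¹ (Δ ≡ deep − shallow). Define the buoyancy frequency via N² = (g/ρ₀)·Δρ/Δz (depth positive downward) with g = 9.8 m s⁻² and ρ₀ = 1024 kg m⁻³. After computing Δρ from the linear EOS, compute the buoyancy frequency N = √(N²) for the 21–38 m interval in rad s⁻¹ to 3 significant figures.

8.48 × 10⁻³ rad s⁻¹

ΔT = -1.8 K, ΔS = -0.12 psu (deep − shallow).
Δρ/ρ₀ = −αΔT + βΔS = 2.16 × 10⁻⁴ − 9.12 × 10⁻⁵ = 1.248 × 10⁻⁴, so Δρ ≈ 0.1278 kg m⁻³.
N² = (g/ρ₀)·Δρ/Δz = g·(Δρ/ρ₀)/Δz = 9.8 × 1.248 × 10⁻⁴ / 17 = 7.1944 × 10⁻⁵ s⁻².
N = √(7.1944 × 10⁻⁵) = 8.4820 × 10⁻³ rad s⁻¹ ≈ 8.48 × 10⁻³ rad s⁻¹.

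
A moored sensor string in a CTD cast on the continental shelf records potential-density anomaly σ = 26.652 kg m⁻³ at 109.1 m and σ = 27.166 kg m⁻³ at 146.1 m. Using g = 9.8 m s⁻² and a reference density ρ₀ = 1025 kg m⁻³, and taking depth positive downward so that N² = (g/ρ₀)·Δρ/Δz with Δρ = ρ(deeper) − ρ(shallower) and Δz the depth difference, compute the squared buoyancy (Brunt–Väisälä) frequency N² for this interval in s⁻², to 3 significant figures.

Δρ = 1027.166 − 1026.652 = 0.514 kg m⁻³ over Δz = 146.1 − 109.1 = 37 m.
N² = (9.8/1025) × (0.514/37) = 1.3282 × 10⁻⁴ s⁻² ≈ 1.33 × 10⁻⁴ s⁻².

1.33 × 10⁻⁴ s⁻²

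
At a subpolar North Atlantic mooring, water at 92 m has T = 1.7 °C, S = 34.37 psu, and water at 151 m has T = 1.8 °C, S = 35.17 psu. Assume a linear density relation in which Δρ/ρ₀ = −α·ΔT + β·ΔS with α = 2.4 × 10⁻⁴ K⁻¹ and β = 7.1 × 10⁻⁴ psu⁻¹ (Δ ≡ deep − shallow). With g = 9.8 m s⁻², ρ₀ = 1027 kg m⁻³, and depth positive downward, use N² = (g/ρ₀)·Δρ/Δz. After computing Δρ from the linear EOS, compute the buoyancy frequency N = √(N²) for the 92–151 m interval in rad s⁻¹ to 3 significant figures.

ΔT = +0.1 K, ΔS = +0.80 psu (deep − shallow).
Δρ/ρ₀ = −αΔT + βΔS = -2.40 × 10⁻⁵ + 5.68 × 10⁻⁴ = 5.44 × 10⁻⁴, so Δρ ≈ 0.5587 kg m⁻³.
N² = (g/ρ₀)·Δρ/Δz = g·(Δρ/ρ₀)/Δz = 9.8 × 5.44 × 10⁻⁴ / 59 = 9.0359 × 10⁻⁵ s⁻².
N = √(9.0359 × 10⁻⁵) = 9.5057 × 10⁻³ rad s⁻¹ ≈ 9.51 × 10⁻³ rad s⁻¹.

9.51 × 10⁻³ rad s⁻¹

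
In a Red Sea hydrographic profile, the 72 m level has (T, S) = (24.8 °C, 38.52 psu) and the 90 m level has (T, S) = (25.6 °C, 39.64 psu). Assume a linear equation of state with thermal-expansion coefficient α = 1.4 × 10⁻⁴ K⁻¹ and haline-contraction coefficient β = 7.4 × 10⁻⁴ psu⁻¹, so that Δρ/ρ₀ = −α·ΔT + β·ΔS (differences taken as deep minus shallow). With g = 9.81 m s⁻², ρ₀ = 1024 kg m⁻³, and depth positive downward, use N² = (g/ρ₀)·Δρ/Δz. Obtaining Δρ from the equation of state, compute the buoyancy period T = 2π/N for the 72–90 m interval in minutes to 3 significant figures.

ΔT = +0.8 K, ΔS = +1.12 psu (deep − shallow).
Δρ/ρ₀ = −αΔT + βΔS = -1.12 × 10⁻⁴ + 8.288 × 10⁻⁴ = 7.168 × 10⁻⁴, so Δρ ≈ 0.7340 kg m⁻³.
N² = (g/ρ₀)·Δρ/Δz = g·(Δρ/ρ₀)/Δz = 9.81 × 7.168 × 10⁻⁴ / 18 = 3.9066 × 10⁻⁴ s⁻².
N = √(3.9066 × 10⁻⁴) = 0.019765 rad s⁻¹ → T = 2π/N = 317.89 s = 5.2982 min ≈ 5.30 min.

5.30 min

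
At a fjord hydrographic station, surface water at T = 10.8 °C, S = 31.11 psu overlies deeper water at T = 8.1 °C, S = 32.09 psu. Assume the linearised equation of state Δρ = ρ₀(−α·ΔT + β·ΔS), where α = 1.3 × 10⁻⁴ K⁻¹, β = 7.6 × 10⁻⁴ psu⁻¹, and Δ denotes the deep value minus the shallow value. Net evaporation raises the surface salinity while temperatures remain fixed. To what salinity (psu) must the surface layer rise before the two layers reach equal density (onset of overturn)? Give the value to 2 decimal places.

32.55 psu

Neutral buoyancy requires −α(T_deep − T_surf) + β(S_deep − S_surf′) = 0.
S_surf′ = S_deep − (α/β)·ΔT = 32.09 − (1.3 × 10⁻⁴/7.6 × 10⁻⁴)·(-2.7) = 32.5518 psu.
Increase required: 32.5518 − 31.11 = 1.4418 psu.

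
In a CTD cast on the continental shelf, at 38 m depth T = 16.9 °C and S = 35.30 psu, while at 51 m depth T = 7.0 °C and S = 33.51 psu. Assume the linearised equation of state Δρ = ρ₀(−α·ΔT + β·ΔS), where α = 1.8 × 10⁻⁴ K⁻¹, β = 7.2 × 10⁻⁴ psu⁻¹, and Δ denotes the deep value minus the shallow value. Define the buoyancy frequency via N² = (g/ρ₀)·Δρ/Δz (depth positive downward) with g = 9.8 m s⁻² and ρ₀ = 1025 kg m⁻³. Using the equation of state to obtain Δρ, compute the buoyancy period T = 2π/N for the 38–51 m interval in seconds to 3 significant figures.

326 s

ΔT = -9.9 K, ΔS = -1.79 psu (deep − shallow).
Δρ/ρ₀ = −αΔT + βΔS = 1.782 × 10⁻³ − 1.2888 × 10⁻³ = 4.932 × 10⁻⁴, so Δρ ≈ 0.5055 kg m⁻³.
N² = (g/ρ₀)·Δρ/Δz = g·(Δρ/ρ₀)/Δz = 9.8 × 4.932 × 10⁻⁴ / 13 = 3.7180 × 10⁻⁴ s⁻².
N = √(3.7180 × 10⁻⁴) = 0.019282 rad s⁻¹ → T = 2π/N = 325.86 s ≈ 326 s.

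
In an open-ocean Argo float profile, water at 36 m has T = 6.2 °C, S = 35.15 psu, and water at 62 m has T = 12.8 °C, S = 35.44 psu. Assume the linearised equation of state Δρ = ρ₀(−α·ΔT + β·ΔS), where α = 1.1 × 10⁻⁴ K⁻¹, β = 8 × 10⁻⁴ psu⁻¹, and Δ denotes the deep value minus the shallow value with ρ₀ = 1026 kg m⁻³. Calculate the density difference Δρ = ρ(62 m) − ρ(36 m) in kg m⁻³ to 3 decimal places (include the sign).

-0.507 kg m⁻³

ΔT = +6.6 K, ΔS = +0.29 psu (deep − shallow).
Δρ/ρ₀ = −(1.1 × 10⁻⁴)(+6.6) + (8 × 10⁻⁴)(+0.29) = -4.94 × 10⁻⁴.
Δρ = 1026 × (-4.94 × 10⁻⁴) = -0.507 kg m⁻³.
Negative Δρ: lighter below, statically unstable.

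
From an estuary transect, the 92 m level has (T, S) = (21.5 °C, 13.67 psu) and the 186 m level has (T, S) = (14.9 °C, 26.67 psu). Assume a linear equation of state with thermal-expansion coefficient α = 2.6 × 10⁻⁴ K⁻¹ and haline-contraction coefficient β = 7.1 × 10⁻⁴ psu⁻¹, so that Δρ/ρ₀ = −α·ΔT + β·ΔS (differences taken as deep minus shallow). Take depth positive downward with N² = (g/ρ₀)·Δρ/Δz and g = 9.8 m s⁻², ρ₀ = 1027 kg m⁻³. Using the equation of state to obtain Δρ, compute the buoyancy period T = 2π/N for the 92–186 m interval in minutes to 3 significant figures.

ΔT = -6.6 K, ΔS = +13.00 psu (deep − shallow).
Δρ/ρ₀ = −αΔT + βΔS = 1.716 × 10⁻³ + 9.23 × 10⁻³ = 0.010946, so Δρ ≈ 11.24 kg m⁻³.
N² = (g/ρ₀)·Δρ/Δz = g·(Δρ/ρ₀)/Δz = 9.8 × 0.010946 / 94 = 1.1412 × 10⁻³ s⁻².
N = √(1.1412 × 10⁻³) = 0.033782 rad s⁻¹ → T = 2π/N = 185.99 s = 3.0998 min ≈ 3.10 min.

3.10 min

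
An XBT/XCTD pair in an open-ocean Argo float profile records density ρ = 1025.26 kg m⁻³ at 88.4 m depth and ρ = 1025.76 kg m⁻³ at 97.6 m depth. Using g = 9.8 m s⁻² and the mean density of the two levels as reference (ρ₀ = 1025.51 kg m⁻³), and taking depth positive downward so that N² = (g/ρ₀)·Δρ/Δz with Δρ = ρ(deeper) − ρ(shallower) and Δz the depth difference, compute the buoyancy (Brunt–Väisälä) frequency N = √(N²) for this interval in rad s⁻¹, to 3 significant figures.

0.0228 rad s⁻¹

Δρ = 1025.76 − 1025.26 = 0.50 kg m⁻³ over Δz = 97.6 − 88.4 = 9.2 m.
N² = (9.8/1025.51) × (0.50/9.2) = 5.1936 × 10⁻⁴ s⁻².
N = √(5.1936 × 10⁻⁴) = 0.022789 rad s⁻¹ ≈ 0.0228 rad s⁻¹.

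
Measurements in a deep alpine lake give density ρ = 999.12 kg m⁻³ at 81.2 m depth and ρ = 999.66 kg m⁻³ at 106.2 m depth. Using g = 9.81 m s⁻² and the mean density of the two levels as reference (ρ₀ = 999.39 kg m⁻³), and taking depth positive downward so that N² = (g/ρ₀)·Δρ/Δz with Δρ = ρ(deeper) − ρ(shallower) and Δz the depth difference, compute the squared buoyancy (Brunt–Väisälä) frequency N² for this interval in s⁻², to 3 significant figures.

Δρ = 999.66 − 999.12 = 0.54 kg m⁻³ over Δz = 106.2 − 81.2 = 25 m.
N² = (9.81/999.39) × (0.54/25) = 2.1203 × 10⁻⁴ s⁻² ≈ 2.12 × 10⁻⁴ s⁻².
N² > 0, so the interval is statically stable.

2.12 × 10⁻⁴ s⁻²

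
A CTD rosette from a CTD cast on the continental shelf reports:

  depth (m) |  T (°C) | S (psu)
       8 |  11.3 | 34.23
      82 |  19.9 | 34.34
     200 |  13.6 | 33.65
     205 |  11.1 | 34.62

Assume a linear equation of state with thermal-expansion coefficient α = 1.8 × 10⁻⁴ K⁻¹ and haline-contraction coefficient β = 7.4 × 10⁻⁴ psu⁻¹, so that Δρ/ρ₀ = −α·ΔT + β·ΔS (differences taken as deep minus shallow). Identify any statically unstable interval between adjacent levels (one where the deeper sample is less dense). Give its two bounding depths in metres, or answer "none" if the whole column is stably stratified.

Evaluate Δρ/ρ₀ = −αΔT + βΔS across each adjacent pair:
  8–82 m: −αΔT+βΔS = −(1.8 × 10⁻⁴)(+8.6)+(7.4 × 10⁻⁴)(+0.11) = -1.5 × 10⁻³ → UNSTABLE
  82–200 m: −αΔT+βΔS = −(1.8 × 10⁻⁴)(-6.3)+(7.4 × 10⁻⁴)(-0.69) = 6.2 × 10⁻⁴ → stable
  200–205 m: −αΔT+βΔS = −(1.8 × 10⁻⁴)(-2.5)+(7.4 × 10⁻⁴)(+0.97) = 1.2 × 10⁻³ → stable
The 8–82 m interval has Δρ < 0: lighter water underlies denser water.

8–82 m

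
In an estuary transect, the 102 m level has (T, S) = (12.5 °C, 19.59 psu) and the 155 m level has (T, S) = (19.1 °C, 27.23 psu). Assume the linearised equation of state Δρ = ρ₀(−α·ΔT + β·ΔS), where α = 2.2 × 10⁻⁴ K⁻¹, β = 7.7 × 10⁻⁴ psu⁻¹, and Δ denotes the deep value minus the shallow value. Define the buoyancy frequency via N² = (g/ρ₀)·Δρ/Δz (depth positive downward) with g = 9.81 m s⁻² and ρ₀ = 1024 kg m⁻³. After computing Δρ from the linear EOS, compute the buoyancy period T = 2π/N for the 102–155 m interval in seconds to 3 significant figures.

219 s

ΔT = +6.6 K, ΔS = +7.64 psu (deep − shallow).
Δρ/ρ₀ = −αΔT + βΔS = -1.452 × 10⁻³ + 5.8828 × 10⁻³ = 4.4308 × 10⁻³, so Δρ ≈ 4.537 kg m⁻³.
N² = (g/ρ₀)·Δρ/Δz = g·(Δρ/ρ₀)/Δz = 9.81 × 4.4308 × 10⁻³ / 53 = 8.2012 × 10⁻⁴ s⁻².
N = √(8.2012 × 10⁻⁴) = 0.028638 rad s⁻¹ → T = 2π/N = 219.40 s ≈ 219 s.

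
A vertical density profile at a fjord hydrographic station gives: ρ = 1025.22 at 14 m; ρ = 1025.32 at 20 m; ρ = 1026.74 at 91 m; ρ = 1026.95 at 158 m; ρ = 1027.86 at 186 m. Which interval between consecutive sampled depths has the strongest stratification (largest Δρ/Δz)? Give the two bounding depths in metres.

158–186 m

Compute the density gradient over each adjacent pair:
  14–20 m: Δρ/Δz = 0.10/6 = 0.017 kg m⁻⁴
  20–91 m: Δρ/Δz = 1.42/71 = 0.020 kg m⁻⁴
  91–158 m: Δρ/Δz = 0.21/67 = 3.1 × 10⁻³ kg m⁻⁴
  158–186 m: Δρ/Δz = 0.91/28 = 0.033 kg m⁻⁴
The largest gradient is in the 158–186 m interval — the pycnocline.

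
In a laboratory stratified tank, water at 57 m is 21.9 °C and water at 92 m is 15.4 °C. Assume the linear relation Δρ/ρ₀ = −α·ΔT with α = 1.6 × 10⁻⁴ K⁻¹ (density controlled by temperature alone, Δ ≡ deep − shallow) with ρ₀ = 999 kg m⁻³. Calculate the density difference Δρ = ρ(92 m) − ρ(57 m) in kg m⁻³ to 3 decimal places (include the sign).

+1.039 kg m⁻³

ΔT = -6.5 K, Δρ/ρ₀ = −αΔT = 1.04 × 10⁻³.
Δρ = 999 × (1.04 × 10⁻³) = +1.039 kg m⁻³.
Positive Δρ: denser below, stable.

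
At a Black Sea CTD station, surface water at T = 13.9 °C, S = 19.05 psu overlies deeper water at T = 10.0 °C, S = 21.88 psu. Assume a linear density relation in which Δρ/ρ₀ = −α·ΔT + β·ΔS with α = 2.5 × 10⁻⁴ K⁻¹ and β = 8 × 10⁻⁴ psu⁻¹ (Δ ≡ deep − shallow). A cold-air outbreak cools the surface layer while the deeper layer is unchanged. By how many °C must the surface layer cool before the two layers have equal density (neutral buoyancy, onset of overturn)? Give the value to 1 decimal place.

13.0 °C

Neutral buoyancy requires Δρ = 0, i.e. −α(T_deep − T_surf′) + β(S_deep − S_surf) = 0.
T_surf′ = T_deep − (β/α)·ΔS = 10.0 − (8 × 10⁻⁴/2.5 × 10⁻⁴)·(+2.83) = 0.944 °C.
Cooling required: 13.9 − (0.944) = 12.956 °C.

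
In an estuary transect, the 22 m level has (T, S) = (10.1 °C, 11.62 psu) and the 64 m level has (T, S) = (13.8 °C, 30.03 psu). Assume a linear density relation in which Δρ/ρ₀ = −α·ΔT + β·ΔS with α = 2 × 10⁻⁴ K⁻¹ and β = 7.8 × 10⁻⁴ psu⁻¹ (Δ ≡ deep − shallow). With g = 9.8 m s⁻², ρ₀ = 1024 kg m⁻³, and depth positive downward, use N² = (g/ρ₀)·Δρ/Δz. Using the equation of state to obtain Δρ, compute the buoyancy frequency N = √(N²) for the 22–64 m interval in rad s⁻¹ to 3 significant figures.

ΔT = +3.7 K, ΔS = +18.41 psu (deep − shallow).
Δρ/ρ₀ = −αΔT + βΔS = -7.40 × 10⁻⁴ + 0.0143598 = 0.0136198, so Δρ ≈ 13.95 kg m⁻³.
N² = (g/ρ₀)·Δρ/Δz = g·(Δρ/ρ₀)/Δz = 9.8 × 0.0136198 / 42 = 3.1780 × 10⁻³ s⁻².
N = √(3.1780 × 10⁻³) = 0.056374 rad s⁻¹ ≈ 0.0564 rad s⁻¹.

0.0564 rad s⁻¹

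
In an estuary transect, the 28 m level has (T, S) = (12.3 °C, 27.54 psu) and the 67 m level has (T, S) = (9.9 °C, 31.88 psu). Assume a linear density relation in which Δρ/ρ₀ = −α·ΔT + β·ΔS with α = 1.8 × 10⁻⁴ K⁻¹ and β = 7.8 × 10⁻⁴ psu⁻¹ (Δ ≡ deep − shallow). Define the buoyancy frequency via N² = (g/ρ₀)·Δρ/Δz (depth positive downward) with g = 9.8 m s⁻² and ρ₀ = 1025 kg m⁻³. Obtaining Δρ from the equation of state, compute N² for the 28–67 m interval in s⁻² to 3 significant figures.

ΔT = -2.4 K, ΔS = +4.34 psu (deep − shallow).
Δρ/ρ₀ = −αΔT + βΔS = 4.32 × 10⁻⁴ + 3.3852 × 10⁻³ = 3.8172 × 10⁻³, so Δρ ≈ 3.913 kg m⁻³.
N² = (g/ρ₀)·Δρ/Δz = g·(Δρ/ρ₀)/Δz = 9.8 × 3.8172 × 10⁻³ / 39 = 9.5919 × 10⁻⁴ s⁻² ≈ 9.59 × 10⁻⁴ s⁻².

9.59 × 10⁻⁴ s⁻²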